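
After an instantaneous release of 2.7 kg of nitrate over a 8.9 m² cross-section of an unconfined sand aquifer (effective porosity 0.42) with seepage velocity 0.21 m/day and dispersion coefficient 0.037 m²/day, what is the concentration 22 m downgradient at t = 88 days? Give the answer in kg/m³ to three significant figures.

For an instantaneous plane source, C(x,t) = M/(n_e·A·√(4πDt)) · exp(−(x−vt)²/(4Dt)), with n_e·A the pore (flow) area.
Plume center vt = 0.21 × 88 = 18.48 m, so the well at 22 m is 3.52 m downgradient of the peak.
√(4πDt) = 6.397 m, giving peak height M/(n_e·A·√(4πDt)) = 2.7/(0.42 × 8.9 × 6.397) = 0.1129 kg/m³.
(x−vt)²/(4Dt) = (3.52)²/(4 × 0.037 × 88) = 0.9514; exp(−0.9514) = 0.3862.
C = 0.1129 × 0.3862 = 0.0436 kg/m³.

0.0436 kg/m³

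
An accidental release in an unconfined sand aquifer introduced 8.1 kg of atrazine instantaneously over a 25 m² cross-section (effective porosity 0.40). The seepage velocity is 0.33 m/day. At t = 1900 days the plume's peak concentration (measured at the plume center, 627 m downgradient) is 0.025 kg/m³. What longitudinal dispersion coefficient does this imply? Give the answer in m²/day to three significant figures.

0.0440 m²/day

At the plume center C_max = M/(n_e·A·√(4πDt)), so D = M²/(4πt·(n_e·A·C_max)²).
n_e·A·C_max = 0.40 × 25 × 0.025 = 0.2500 kg/m.
D = 8.1²/(4π × 1900 × 0.2500²) = 0.0440 m²/day.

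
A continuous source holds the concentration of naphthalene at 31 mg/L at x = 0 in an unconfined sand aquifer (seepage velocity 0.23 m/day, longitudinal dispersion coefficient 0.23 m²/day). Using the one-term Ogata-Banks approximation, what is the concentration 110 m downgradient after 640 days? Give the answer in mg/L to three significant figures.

30.5 mg/L

For a continuous step input, C/C₀ ≈ ½·erfc((x−vt)/(2√(Dt))).
vt = 0.23 × 640 = 147.2 m and 2√(Dt) = 2√(0.23 × 640) = 24.27 m.
Argument (x−vt)/(2√(Dt)) = (110 − 147.2)/24.27 = -1.533; ½·erfc(-1.533) = 0.9849.
C = 31 × 0.9849 = 30.5 mg/L.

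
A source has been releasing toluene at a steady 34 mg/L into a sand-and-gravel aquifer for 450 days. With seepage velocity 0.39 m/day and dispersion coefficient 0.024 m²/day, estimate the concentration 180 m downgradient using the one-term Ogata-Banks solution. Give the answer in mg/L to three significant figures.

5.66 mg/L

For a continuous step input, C/C₀ ≈ ½·erfc((x−vt)/(2√(Dt))).
vt = 0.39 × 450 = 175.5 m and 2√(Dt) = 2√(0.024 × 450) = 6.573 m.
Argument (x−vt)/(2√(Dt)) = (180 − 175.5)/6.573 = 0.6846; ½·erfc(0.6846) = 0.1665.
C = 34 × 0.1665 = 5.66 mg/L.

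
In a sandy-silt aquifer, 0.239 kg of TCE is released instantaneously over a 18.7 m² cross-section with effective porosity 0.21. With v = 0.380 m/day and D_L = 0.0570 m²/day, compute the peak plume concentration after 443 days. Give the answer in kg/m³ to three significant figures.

The peak of an instantaneous 1D plume sits at x = vt; there the Gaussian factor is 1 and C_max = M/(n_e·A·√(4πDt)), where n_e·A is the pore area the mass is dissolved in.
√(4πDt) = √(4π × 0.0570 × 443) = 17.81 m, so C_max = 0.239/(0.21 × 18.7 × 17.81) = 0.00342 kg/m³.

0.00342 kg/m³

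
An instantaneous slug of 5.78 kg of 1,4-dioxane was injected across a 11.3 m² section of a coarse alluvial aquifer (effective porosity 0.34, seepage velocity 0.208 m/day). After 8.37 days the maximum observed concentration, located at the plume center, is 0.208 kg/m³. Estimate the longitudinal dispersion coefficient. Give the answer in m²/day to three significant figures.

At the plume center C_max = M/(n_e·A·√(4πDt)), so D = M²/(4πt·(n_e·A·C_max)²).
n_e·A·C_max = 0.34 × 11.3 × 0.208 = 0.7991 kg/m.
D = 5.78²/(4π × 8.37 × 0.7991²) = 0.497 m²/day.

0.497 m²/day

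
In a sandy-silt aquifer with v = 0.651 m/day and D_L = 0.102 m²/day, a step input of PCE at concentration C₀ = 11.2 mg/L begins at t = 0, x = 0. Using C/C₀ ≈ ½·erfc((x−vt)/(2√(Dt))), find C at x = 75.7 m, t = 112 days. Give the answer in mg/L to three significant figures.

For a continuous step input, C/C₀ ≈ ½·erfc((x−vt)/(2√(Dt))).
vt = 0.651 × 112 = 72.912 m and 2√(Dt) = 2√(0.102 × 112) = 6.760 m.
Argument (x−vt)/(2√(Dt)) = (75.7 − 72.912)/6.760 = 0.4124; ½·erfc(0.4124) = 0.2799.
C = 11.2 × 0.2799 = 3.13 mg/L.

3.13 mg/L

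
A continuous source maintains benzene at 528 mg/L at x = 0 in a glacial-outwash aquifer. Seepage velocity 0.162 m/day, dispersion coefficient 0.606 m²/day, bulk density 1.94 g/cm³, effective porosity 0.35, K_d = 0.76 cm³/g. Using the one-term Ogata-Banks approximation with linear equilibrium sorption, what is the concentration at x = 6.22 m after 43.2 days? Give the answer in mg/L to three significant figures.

Retardation factor R = 1 + ρ_b·K_d/n = 1 + 1.94 × 0.76/0.35 = 5.213.
Sorption retards both mechanisms: v_R = v/R = 0.03108 m/day, D_R = D/R = 0.1162 m²/day.
v_R·t = 0.03108 × 43.2 = 1.342656 m; 2√(D_R t) = 4.481 m; argument = (6.22 − 1.342656)/4.481 = 1.088.
C = C₀ × ½·erfc(1.088) = 528 × 0.06194 = 32.7 mg/L.

32.7 mg/L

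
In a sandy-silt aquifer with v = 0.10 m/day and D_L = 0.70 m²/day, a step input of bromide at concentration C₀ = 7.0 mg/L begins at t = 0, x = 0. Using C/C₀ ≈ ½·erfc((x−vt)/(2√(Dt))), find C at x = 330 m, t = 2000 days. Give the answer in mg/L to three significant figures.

For a continuous step input, C/C₀ ≈ ½·erfc((x−vt)/(2√(Dt))).
vt = 0.10 × 2000 = 200 m and 2√(Dt) = 2√(0.70 × 2000) = 74.83 m.
Argument (x−vt)/(2√(Dt)) = (330 − 200)/74.83 = 1.737; ½·erfc(1.737) = 0.007015.
C = 7.0 × 0.007015 = 0.0491 mg/L.

0.0491 mg/L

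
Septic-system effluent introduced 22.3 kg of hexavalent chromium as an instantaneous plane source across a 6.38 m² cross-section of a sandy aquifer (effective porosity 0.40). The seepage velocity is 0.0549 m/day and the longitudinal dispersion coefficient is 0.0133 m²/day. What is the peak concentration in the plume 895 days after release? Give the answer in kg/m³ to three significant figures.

The peak of an instantaneous 1D plume sits at x = vt; there the Gaussian factor is 1 and C_max = M/(n_e·A·√(4πDt)), where n_e·A is the pore area the mass is dissolved in.
√(4πDt) = √(4π × 0.0133 × 895) = 12.23 m, so C_max = 22.3/(0.40 × 6.38 × 12.23) = 0.714 kg/m³.

0.714 kg/m³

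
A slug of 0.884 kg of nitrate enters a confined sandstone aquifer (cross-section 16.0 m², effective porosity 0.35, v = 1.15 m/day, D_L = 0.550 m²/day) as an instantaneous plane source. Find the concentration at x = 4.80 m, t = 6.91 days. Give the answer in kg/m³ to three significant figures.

For an instantaneous plane source, C(x,t) = M/(n_e·A·√(4πDt)) · exp(−(x−vt)²/(4Dt)), with n_e·A the pore (flow) area.
Plume center vt = 1.15 × 6.91 = 7.9465 m, so the well at 4.80 m is 3.1465 m upgradient of the peak.
√(4πDt) = 6.911 m, giving peak height M/(n_e·A·√(4πDt)) = 0.884/(0.35 × 16.0 × 6.911) = 0.02284 kg/m³.
(x−vt)²/(4Dt) = (-3.1465)²/(4 × 0.550 × 6.91) = 0.6513; exp(−0.6513) = 0.5214.
C = 0.02284 × 0.5214 = 0.0119 kg/m³.

0.0119 kg/m³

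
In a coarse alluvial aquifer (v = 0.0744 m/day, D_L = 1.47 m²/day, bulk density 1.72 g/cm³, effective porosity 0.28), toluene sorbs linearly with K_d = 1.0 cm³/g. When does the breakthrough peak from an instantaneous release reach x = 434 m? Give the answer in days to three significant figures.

Retardation factor R = 1 + ρ_b·K_d/n = 1 + 1.72 × 1.0/0.28 = 7.143.
Sorption retards both mechanisms: v_R = v/R = 0.01042 m/day, D_R = D/R = 0.2058 m²/day.
Peak time from v_R²t² + 2D_R t − x² = 0: t = (√(D_R² + v_R²x²) − D_R)/v_R².
√(D_R² + v_R²x²) = √(0.2058² + 0.01042² × 434²) = 4.527; v_R² = 0.0001086.
t = (4.527 − 0.2058)/0.0001086 = 39800 days.

39800 days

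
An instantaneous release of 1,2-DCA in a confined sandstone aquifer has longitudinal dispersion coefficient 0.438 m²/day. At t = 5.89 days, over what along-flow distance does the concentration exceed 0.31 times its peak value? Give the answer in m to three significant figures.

The plume is Gaussian with σ = √(2Dt) = √(2 × 0.438 × 5.89) = 2.271 m.
C/C_peak = exp(−Δx²/(2σ²)) = 0.31 ⇒ Δx = σ·√(−2 ln 0.31) = 2.271 × 1.530 = 3.475 m.
Width = 2Δx = 6.95 m.

6.95 m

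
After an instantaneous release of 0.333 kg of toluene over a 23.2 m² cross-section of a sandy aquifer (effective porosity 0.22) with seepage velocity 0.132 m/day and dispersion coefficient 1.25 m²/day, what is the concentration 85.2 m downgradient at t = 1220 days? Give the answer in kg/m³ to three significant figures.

0.000184 kg/m³

For an instantaneous plane source, C(x,t) = M/(n_e·A·√(4πDt)) · exp(−(x−vt)²/(4Dt)), with n_e·A the pore (flow) area.
Plume center vt = 0.132 × 1220 = 161.04 m, so the well at 85.2 m is 75.84 m upgradient of the peak.
√(4πDt) = 138.4 m, giving peak height M/(n_e·A·√(4πDt)) = 0.333/(0.22 × 23.2 × 138.4) = 0.0004714 kg/m³.
(x−vt)²/(4Dt) = (-75.84)²/(4 × 1.25 × 1220) = 0.9429; exp(−0.9429) = 0.3895.
C = 0.0004714 × 0.3895 = 0.000184 kg/m³.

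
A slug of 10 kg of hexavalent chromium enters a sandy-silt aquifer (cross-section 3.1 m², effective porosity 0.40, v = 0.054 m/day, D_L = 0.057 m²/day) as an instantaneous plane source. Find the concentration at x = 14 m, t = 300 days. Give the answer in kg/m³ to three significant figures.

For an instantaneous plane source, C(x,t) = M/(n_e·A·√(4πDt)) · exp(−(x−vt)²/(4Dt)), with n_e·A the pore (flow) area.
Plume center vt = 0.054 × 300 = 16.2 m, so the well at 14 m is 2.2 m upgradient of the peak.
√(4πDt) = 14.66 m, giving peak height M/(n_e·A·√(4πDt)) = 10/(0.40 × 3.1 × 14.66) = 0.5501 kg/m³.
(x−vt)²/(4Dt) = (-2.2)²/(4 × 0.057 × 300) = 0.07076; exp(−0.07076) = 0.9317.
C = 0.5501 × 0.9317 = 0.513 kg/m³.

0.513 kg/m³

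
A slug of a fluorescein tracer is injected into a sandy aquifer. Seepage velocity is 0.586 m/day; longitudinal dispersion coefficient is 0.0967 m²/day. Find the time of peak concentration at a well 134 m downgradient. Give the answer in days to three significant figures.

228 days

For the 1D instantaneous-source solution, setting ∂C/∂t = 0 at fixed x gives v²t² + 2Dt − x² = 0, so t = (√(D² + v²x²) − D)/v².
√(D² + v²x²) = √(0.0967² + 0.586² × 134²) = 78.52; v² = 0.343396.
t = (78.52 − 0.0967)/0.343396 = 228 days (vs. the pure-advection estimate x/v = 229 d).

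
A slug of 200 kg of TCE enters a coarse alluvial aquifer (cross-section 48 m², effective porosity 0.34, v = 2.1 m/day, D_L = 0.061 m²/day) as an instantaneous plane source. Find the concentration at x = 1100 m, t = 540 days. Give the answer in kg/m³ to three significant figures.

For an instantaneous plane source, C(x,t) = M/(n_e·A·√(4πDt)) · exp(−(x−vt)²/(4Dt)), with n_e·A the pore (flow) area.
Plume center vt = 2.1 × 540 = 1134 m, so the well at 1100 m is 34 m upgradient of the peak.
√(4πDt) = 20.35 m, giving peak height M/(n_e·A·√(4πDt)) = 200/(0.34 × 48 × 20.35) = 0.6022 kg/m³.
(x−vt)²/(4Dt) = (-34)²/(4 × 0.061 × 540) = 8.774; exp(−8.774) = 0.0001547.
C = 0.6022 × 0.0001547 = 9.32e-05 kg/m³.

9.32e-05 kg/m³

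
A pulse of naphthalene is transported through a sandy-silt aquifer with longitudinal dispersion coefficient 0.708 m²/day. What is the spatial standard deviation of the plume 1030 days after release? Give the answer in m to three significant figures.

38.2 m

Dispersive spreading gives a Gaussian with σ² = 2Dt; advection only shifts the center.
σ = √(2 × 0.708 × 1030) = 38.2 m.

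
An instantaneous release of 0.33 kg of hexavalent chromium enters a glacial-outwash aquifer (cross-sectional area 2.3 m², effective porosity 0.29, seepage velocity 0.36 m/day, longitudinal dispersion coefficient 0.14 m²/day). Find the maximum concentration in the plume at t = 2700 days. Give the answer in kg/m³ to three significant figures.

0.00718 kg/m³

The peak of an instantaneous 1D plume sits at x = vt; there the Gaussian factor is 1 and C_max = M/(n_e·A·√(4πDt)), where n_e·A is the pore area the mass is dissolved in.
√(4πDt) = √(4π × 0.14 × 2700) = 68.92 m, so C_max = 0.33/(0.29 × 2.3 × 68.92) = 0.00718 kg/m³.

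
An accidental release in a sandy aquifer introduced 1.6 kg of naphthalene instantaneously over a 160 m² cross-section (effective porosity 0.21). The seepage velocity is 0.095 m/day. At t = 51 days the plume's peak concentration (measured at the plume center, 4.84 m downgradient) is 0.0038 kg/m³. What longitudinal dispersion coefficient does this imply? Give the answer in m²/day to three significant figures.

0.245 m²/day

At the plume center C_max = M/(n_e·A·√(4πDt)), so D = M²/(4πt·(n_e·A·C_max)²).
n_e·A·C_max = 0.21 × 160 × 0.0038 = 0.1277 kg/m.
D = 1.6²/(4π × 51 × 0.1277²) = 0.245 m²/day.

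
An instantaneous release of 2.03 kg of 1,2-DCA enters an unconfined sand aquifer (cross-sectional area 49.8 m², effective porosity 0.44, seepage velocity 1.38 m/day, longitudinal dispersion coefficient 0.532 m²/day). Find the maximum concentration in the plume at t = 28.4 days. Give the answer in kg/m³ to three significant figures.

The peak of an instantaneous 1D plume sits at x = vt; there the Gaussian factor is 1 and C_max = M/(n_e·A·√(4πDt)), where n_e·A is the pore area the mass is dissolved in.
√(4πDt) = √(4π × 0.532 × 28.4) = 13.78 m, so C_max = 2.03/(0.44 × 49.8 × 13.78) = 0.00672 kg/m³.

0.00672 kg/m³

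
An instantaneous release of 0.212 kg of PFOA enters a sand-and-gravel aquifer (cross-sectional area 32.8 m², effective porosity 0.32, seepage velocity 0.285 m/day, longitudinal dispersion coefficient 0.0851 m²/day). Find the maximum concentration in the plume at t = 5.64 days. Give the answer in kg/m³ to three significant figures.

The peak of an instantaneous 1D plume sits at x = vt; there the Gaussian factor is 1 and C_max = M/(n_e·A·√(4πDt)), where n_e·A is the pore area the mass is dissolved in.
√(4πDt) = √(4π × 0.0851 × 5.64) = 2.456 m, so C_max = 0.212/(0.32 × 32.8 × 2.456) = 0.00822 kg/m³.

0.00822 kg/m³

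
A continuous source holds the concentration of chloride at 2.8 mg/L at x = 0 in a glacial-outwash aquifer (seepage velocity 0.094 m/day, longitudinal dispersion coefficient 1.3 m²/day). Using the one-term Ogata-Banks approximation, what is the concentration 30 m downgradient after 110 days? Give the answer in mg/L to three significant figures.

For a continuous step input, C/C₀ ≈ ½·erfc((x−vt)/(2√(Dt))).
vt = 0.094 × 110 = 10.34 m and 2√(Dt) = 2√(1.3 × 110) = 23.92 m.
Argument (x−vt)/(2√(Dt)) = (30 − 10.34)/23.92 = 0.8219; ½·erfc(0.8219) = 0.1225.
C = 2.8 × 0.1225 = 0.343 mg/L.

0.343 mg/L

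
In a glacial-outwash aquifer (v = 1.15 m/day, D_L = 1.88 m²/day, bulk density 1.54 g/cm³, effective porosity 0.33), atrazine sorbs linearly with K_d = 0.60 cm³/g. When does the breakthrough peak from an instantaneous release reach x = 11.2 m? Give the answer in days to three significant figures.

32.0 days

Retardation factor R = 1 + ρ_b·K_d/n = 1 + 1.54 × 0.60/0.33 = 3.800.
Sorption retards both mechanisms: v_R = v/R = 0.3026 m/day, D_R = D/R = 0.4947 m²/day.
Peak time from v_R²t² + 2D_R t − x² = 0: t = (√(D_R² + v_R²x²) − D_R)/v_R².
√(D_R² + v_R²x²) = √(0.4947² + 0.3026² × 11.2²) = 3.425; v_R² = 0.09157.
t = (3.425 − 0.4947)/0.09157 = 32.0 days.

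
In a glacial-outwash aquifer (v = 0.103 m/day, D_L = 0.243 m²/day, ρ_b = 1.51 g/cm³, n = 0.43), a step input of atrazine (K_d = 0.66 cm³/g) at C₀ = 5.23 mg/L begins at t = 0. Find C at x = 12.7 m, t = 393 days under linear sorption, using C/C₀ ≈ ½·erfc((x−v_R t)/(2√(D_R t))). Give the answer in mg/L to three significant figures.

2.48 mg/L

Retardation factor R = 1 + ρ_b·K_d/n = 1 + 1.51 × 0.66/0.43 = 3.318.
Sorption retards both mechanisms: v_R = v/R = 0.03104 m/day, D_R = D/R = 0.07324 m²/day.
v_R·t = 0.03104 × 393 = 12.19872 m; 2√(D_R t) = 10.73 m; argument = (12.7 − 12.19872)/10.73 = 0.04672.
C = C₀ × ½·erfc(0.04672) = 5.23 × 0.4737 = 2.48 mg/L.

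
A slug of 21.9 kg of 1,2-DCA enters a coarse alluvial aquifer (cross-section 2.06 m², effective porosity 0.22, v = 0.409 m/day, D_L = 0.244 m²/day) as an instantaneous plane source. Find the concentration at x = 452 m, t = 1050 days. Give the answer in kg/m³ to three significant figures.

0.519 kg/m³

For an instantaneous plane source, C(x,t) = M/(n_e·A·√(4πDt)) · exp(−(x−vt)²/(4Dt)), with n_e·A the pore (flow) area.
Plume center vt = 0.409 × 1050 = 429.45 m, so the well at 452 m is 22.55 m downgradient of the peak.
√(4πDt) = 56.74 m, giving peak height M/(n_e·A·√(4πDt)) = 21.9/(0.22 × 2.06 × 56.74) = 0.8517 kg/m³.
(x−vt)²/(4Dt) = (22.55)²/(4 × 0.244 × 1050) = 0.4962; exp(−0.4962) = 0.6088.
C = 0.8517 × 0.6088 = 0.519 kg/m³.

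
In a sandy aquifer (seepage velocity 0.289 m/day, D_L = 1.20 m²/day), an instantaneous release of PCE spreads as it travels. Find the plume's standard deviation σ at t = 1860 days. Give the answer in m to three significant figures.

66.8 m

Dispersive spreading gives a Gaussian with σ² = 2Dt; advection only shifts the center.
σ = √(2 × 1.20 × 1860) = 66.8 m.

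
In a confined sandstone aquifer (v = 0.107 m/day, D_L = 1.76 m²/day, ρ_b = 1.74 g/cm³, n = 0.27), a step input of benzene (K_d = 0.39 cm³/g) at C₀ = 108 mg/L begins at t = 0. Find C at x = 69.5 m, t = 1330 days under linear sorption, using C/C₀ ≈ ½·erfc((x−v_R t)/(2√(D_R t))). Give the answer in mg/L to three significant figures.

23.1 mg/L

Retardation factor R = 1 + ρ_b·K_d/n = 1 + 1.74 × 0.39/0.27 = 3.513.
Sorption retards both mechanisms: v_R = v/R = 0.03046 m/day, D_R = D/R = 0.5010 m²/day.
v_R·t = 0.03046 × 1330 = 40.5118 m; 2√(D_R t) = 51.63 m; argument = (69.5 − 40.5118)/51.63 = 0.5615.
C = C₀ × ½·erfc(0.5615) = 108 × 0.2136 = 23.1 mg/L.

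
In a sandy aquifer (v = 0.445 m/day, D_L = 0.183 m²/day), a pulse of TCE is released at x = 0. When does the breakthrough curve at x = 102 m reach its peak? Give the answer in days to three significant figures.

For the 1D instantaneous-source solution, setting ∂C/∂t = 0 at fixed x gives v²t² + 2Dt − x² = 0, so t = (√(D² + v²x²) − D)/v².
√(D² + v²x²) = √(0.183² + 0.445² × 102²) = 45.39; v² = 0.198025.
t = (45.39 − 0.183)/0.198025 = 228 days (vs. the pure-advection estimate x/v = 229 d).

228 days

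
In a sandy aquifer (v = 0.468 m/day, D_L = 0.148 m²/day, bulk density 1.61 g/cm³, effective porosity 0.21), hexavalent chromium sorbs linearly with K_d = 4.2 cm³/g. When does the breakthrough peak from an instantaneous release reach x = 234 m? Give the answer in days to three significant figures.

16600 days

Retardation factor R = 1 + ρ_b·K_d/n = 1 + 1.61 × 4.2/0.21 = 33.20.
Sorption retards both mechanisms: v_R = v/R = 0.01410 m/day, D_R = D/R = 0.004458 m²/day.
Peak time from v_R²t² + 2D_R t − x² = 0: t = (√(D_R² + v_R²x²) − D_R)/v_R².
√(D_R² + v_R²x²) = √(0.004458² + 0.01410² × 234²) = 3.299; v_R² = 0.0001988.
t = (3.299 − 0.004458)/0.0001988 = 16600 days.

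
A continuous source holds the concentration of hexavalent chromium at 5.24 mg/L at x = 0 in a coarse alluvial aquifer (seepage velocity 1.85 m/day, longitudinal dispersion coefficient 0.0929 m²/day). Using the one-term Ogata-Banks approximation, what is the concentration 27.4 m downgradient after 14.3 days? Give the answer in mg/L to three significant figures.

For a continuous step input, C/C₀ ≈ ½·erfc((x−vt)/(2√(Dt))).
vt = 1.85 × 14.3 = 26.455 m and 2√(Dt) = 2√(0.0929 × 14.3) = 2.305 m.
Argument (x−vt)/(2√(Dt)) = (27.4 − 26.455)/2.305 = 0.4100; ½·erfc(0.4100) = 0.2810.
C = 5.24 × 0.2810 = 1.47 mg/L.

1.47 mg/L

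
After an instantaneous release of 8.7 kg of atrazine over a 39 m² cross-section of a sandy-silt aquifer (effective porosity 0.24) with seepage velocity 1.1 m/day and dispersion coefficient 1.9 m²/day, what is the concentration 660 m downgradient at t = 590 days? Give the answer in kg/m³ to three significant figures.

For an instantaneous plane source, C(x,t) = M/(n_e·A·√(4πDt)) · exp(−(x−vt)²/(4Dt)), with n_e·A the pore (flow) area.
Plume center vt = 1.1 × 590 = 649 m, so the well at 660 m is 11 m downgradient of the peak.
√(4πDt) = 118.7 m, giving peak height M/(n_e·A·√(4πDt)) = 8.7/(0.24 × 39 × 118.7) = 0.007831 kg/m³.
(x−vt)²/(4Dt) = (11)²/(4 × 1.9 × 590) = 0.02698; exp(−0.02698) = 0.9734.
C = 0.007831 × 0.9734 = 0.00762 kg/m³.

0.00762 kg/m³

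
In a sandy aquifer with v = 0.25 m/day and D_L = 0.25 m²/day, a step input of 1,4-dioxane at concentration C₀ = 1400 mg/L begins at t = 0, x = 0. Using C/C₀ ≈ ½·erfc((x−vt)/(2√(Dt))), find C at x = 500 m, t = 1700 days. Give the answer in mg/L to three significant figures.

7.07 mg/L

For a continuous step input, C/C₀ ≈ ½·erfc((x−vt)/(2√(Dt))).
vt = 0.25 × 1700 = 425 m and 2√(Dt) = 2√(0.25 × 1700) = 41.23 m.
Argument (x−vt)/(2√(Dt)) = (500 − 425)/41.23 = 1.819; ½·erfc(1.819) = 0.005049.
C = 1400 × 0.005049 = 7.07 mg/L.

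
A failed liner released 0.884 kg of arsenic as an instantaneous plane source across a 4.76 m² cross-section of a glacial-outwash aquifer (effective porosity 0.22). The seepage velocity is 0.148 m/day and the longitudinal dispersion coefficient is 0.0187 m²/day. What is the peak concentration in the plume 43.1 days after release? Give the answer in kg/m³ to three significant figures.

The peak of an instantaneous 1D plume sits at x = vt; there the Gaussian factor is 1 and C_max = M/(n_e·A·√(4πDt)), where n_e·A is the pore area the mass is dissolved in.
√(4πDt) = √(4π × 0.0187 × 43.1) = 3.182 m, so C_max = 0.884/(0.22 × 4.76 × 3.182) = 0.265 kg/m³.

0.265 kg/m³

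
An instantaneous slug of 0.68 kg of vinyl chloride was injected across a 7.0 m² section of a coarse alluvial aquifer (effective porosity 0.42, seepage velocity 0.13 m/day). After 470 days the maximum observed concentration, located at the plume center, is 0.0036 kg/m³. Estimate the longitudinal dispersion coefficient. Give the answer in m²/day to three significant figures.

At the plume center C_max = M/(n_e·A·√(4πDt)), so D = M²/(4πt·(n_e·A·C_max)²).
n_e·A·C_max = 0.42 × 7.0 × 0.0036 = 0.01058 kg/m.
D = 0.68²/(4π × 470 × 0.01058²) = 0.699 m²/day.

0.699 m²/day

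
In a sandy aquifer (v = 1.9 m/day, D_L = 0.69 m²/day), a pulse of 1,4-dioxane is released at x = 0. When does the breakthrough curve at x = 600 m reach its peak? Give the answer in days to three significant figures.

For the 1D instantaneous-source solution, setting ∂C/∂t = 0 at fixed x gives v²t² + 2Dt − x² = 0, so t = (√(D² + v²x²) − D)/v².
√(D² + v²x²) = √(0.69² + 1.9² × 600²) = 1140; v² = 3.61.
t = (1140 − 0.69)/3.61 = 316 days (vs. the pure-advection estimate x/v = 316 d).

316 days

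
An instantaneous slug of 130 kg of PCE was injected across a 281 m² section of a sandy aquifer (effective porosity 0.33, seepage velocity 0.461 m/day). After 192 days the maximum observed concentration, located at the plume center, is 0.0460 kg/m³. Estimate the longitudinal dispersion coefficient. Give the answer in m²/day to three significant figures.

At the plume center C_max = M/(n_e·A·√(4πDt)), so D = M²/(4πt·(n_e·A·C_max)²).
n_e·A·C_max = 0.33 × 281 × 0.0460 = 4.266 kg/m.
D = 130²/(4π × 192 × 4.266²) = 0.385 m²/day.

0.385 m²/day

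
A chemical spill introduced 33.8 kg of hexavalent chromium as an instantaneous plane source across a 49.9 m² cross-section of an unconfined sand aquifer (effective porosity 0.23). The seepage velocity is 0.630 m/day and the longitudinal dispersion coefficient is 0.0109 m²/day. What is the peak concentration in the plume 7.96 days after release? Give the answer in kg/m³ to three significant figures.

2.82 kg/m³

The peak of an instantaneous 1D plume sits at x = vt; there the Gaussian factor is 1 and C_max = M/(n_e·A·√(4πDt)), where n_e·A is the pore area the mass is dissolved in.
√(4πDt) = √(4π × 0.0109 × 7.96) = 1.044 m, so C_max = 33.8/(0.23 × 49.9 × 1.044) = 2.82 kg/m³.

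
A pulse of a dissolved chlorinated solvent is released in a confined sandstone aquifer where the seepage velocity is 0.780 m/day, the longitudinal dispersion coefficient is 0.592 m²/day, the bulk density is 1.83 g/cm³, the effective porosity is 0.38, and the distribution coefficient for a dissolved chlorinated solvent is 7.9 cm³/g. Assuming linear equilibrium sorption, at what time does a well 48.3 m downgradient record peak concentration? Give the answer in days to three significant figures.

2380 days

Retardation factor R = 1 + ρ_b·K_d/n = 1 + 1.83 × 7.9/0.38 = 39.04.
Sorption retards both mechanisms: v_R = v/R = 0.01998 m/day, D_R = D/R = 0.01516 m²/day.
Peak time from v_R²t² + 2D_R t − x² = 0: t = (√(D_R² + v_R²x²) − D_R)/v_R².
√(D_R² + v_R²x²) = √(0.01516² + 0.01998² × 48.3²) = 0.9652; v_R² = 0.0003992.
t = (0.9652 − 0.01516)/0.0003992 = 2380 days.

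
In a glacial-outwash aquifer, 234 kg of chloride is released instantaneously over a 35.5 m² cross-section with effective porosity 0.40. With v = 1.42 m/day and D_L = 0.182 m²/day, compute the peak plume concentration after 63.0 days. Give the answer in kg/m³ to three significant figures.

The peak of an instantaneous 1D plume sits at x = vt; there the Gaussian factor is 1 and C_max = M/(n_e·A·√(4πDt)), where n_e·A is the pore area the mass is dissolved in.
√(4πDt) = √(4π × 0.182 × 63.0) = 12.00 m, so C_max = 234/(0.40 × 35.5 × 12.00) = 1.37 kg/m³.

1.37 kg/m³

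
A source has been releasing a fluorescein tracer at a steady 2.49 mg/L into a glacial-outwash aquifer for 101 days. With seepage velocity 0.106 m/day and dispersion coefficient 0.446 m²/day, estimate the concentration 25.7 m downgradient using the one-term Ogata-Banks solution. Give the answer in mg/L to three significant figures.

For a continuous step input, C/C₀ ≈ ½·erfc((x−vt)/(2√(Dt))).
vt = 0.106 × 101 = 10.706 m and 2√(Dt) = 2√(0.446 × 101) = 13.42 m.
Argument (x−vt)/(2√(Dt)) = (25.7 − 10.706)/13.42 = 1.117; ½·erfc(1.117) = 0.05709.
C = 2.49 × 0.05709 = 0.142 mg/L.

0.142 mg/L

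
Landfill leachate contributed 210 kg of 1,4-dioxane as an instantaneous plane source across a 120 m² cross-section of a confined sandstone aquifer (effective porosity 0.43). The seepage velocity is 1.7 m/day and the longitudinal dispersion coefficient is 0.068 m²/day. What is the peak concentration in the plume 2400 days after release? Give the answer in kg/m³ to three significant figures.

0.0899 kg/m³

The peak of an instantaneous 1D plume sits at x = vt; there the Gaussian factor is 1 and C_max = M/(n_e·A·√(4πDt)), where n_e·A is the pore area the mass is dissolved in.
√(4πDt) = √(4π × 0.068 × 2400) = 45.29 m, so C_max = 210/(0.43 × 120 × 45.29) = 0.0899 kg/m³.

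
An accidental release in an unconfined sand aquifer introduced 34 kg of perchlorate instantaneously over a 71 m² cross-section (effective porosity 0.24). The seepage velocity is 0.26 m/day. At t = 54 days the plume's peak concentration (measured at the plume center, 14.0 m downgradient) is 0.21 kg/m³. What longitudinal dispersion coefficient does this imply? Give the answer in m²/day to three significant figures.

At the plume center C_max = M/(n_e·A·√(4πDt)), so D = M²/(4πt·(n_e·A·C_max)²).
n_e·A·C_max = 0.24 × 71 × 0.21 = 3.578 kg/m.
D = 34²/(4π × 54 × 3.578²) = 0.133 m²/day.

0.133 m²/day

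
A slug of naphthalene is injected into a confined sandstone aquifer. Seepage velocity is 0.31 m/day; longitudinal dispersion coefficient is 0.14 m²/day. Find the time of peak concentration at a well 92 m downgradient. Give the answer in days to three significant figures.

295 days

For the 1D instantaneous-source solution, setting ∂C/∂t = 0 at fixed x gives v²t² + 2Dt − x² = 0, so t = (√(D² + v²x²) − D)/v².
√(D² + v²x²) = √(0.14² + 0.31² × 92²) = 28.52; v² = 0.0961.
t = (28.52 − 0.14)/0.0961 = 295 days (vs. the pure-advection estimate x/v = 297 d).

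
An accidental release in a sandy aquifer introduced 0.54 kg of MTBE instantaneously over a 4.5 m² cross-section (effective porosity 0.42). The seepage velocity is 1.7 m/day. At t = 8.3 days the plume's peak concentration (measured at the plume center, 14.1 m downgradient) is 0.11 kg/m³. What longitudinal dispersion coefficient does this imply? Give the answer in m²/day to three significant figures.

0.0647 m²/day

At the plume center C_max = M/(n_e·A·√(4πDt)), so D = M²/(4πt·(n_e·A·C_max)²).
n_e·A·C_max = 0.42 × 4.5 × 0.11 = 0.2079 kg/m.
D = 0.54²/(4π × 8.3 × 0.2079²) = 0.0647 m²/day.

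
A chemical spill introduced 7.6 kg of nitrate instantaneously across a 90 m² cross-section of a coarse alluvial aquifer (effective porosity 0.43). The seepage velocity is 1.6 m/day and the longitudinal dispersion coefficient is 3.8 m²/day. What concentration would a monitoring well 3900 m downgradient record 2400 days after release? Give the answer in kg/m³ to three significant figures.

For an instantaneous plane source, C(x,t) = M/(n_e·A·√(4πDt)) · exp(−(x−vt)²/(4Dt)), with n_e·A the pore (flow) area.
Plume center vt = 1.6 × 2400 = 3840 m, so the well at 3900 m is 60 m downgradient of the peak.
√(4πDt) = 338.5 m, giving peak height M/(n_e·A·√(4πDt)) = 7.6/(0.43 × 90 × 338.5) = 0.0005802 kg/m³.
(x−vt)²/(4Dt) = (60)²/(4 × 3.8 × 2400) = 0.09868; exp(−0.09868) = 0.9060.
C = 0.0005802 × 0.9060 = 0.000526 kg/m³.

0.000526 kg/m³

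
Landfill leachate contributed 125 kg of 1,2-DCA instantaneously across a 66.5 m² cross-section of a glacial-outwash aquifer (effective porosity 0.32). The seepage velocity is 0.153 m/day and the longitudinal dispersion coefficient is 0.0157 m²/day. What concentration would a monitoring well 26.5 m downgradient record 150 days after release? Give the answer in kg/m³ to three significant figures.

For an instantaneous plane source, C(x,t) = M/(n_e·A·√(4πDt)) · exp(−(x−vt)²/(4Dt)), with n_e·A the pore (flow) area.
Plume center vt = 0.153 × 150 = 22.95 m, so the well at 26.5 m is 3.55 m downgradient of the peak.
√(4πDt) = 5.440 m, giving peak height M/(n_e·A·√(4πDt)) = 125/(0.32 × 66.5 × 5.440) = 1.080 kg/m³.
(x−vt)²/(4Dt) = (3.55)²/(4 × 0.0157 × 150) = 1.338; exp(−1.338) = 0.2624.
C = 1.080 × 0.2624 = 0.283 kg/m³.

0.283 kg/m³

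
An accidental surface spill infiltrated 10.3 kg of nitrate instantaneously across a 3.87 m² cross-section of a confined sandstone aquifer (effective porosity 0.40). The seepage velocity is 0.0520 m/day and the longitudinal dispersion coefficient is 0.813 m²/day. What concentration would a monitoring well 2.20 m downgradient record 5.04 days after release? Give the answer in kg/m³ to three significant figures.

0.737 kg/m³

For an instantaneous plane source, C(x,t) = M/(n_e·A·√(4πDt)) · exp(−(x−vt)²/(4Dt)), with n_e·A the pore (flow) area.
Plume center vt = 0.0520 × 5.04 = 0.26208 m, so the well at 2.20 m is 1.93792 m downgradient of the peak.
√(4πDt) = 7.176 m, giving peak height M/(n_e·A·√(4πDt)) = 10.3/(0.40 × 3.87 × 7.176) = 0.9272 kg/m³.
(x−vt)²/(4Dt) = (1.93792)²/(4 × 0.813 × 5.04) = 0.2291; exp(−0.2291) = 0.7952.
C = 0.9272 × 0.7952 = 0.737 kg/m³.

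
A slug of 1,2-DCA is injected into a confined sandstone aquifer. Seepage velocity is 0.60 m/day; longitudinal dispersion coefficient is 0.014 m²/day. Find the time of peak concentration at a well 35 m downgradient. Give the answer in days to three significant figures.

For the 1D instantaneous-source solution, setting ∂C/∂t = 0 at fixed x gives v²t² + 2Dt − x² = 0, so t = (√(D² + v²x²) − D)/v².
√(D² + v²x²) = √(0.014² + 0.60² × 35²) = 21.00; v² = 0.36.
t = (21.00 − 0.014)/0.36 = 58.3 days (vs. the pure-advection estimate x/v = 58.3 d).

58.3 days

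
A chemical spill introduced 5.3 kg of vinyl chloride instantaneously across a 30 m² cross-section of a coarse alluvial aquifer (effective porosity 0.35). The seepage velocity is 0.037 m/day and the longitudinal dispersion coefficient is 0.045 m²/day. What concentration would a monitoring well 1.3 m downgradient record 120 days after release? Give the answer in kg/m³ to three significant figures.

For an instantaneous plane source, C(x,t) = M/(n_e·A·√(4πDt)) · exp(−(x−vt)²/(4Dt)), with n_e·A the pore (flow) area.
Plume center vt = 0.037 × 120 = 4.44 m, so the well at 1.3 m is 3.14 m upgradient of the peak.
√(4πDt) = 8.238 m, giving peak height M/(n_e·A·√(4πDt)) = 5.3/(0.35 × 30 × 8.238) = 0.06127 kg/m³.
(x−vt)²/(4Dt) = (-3.14)²/(4 × 0.045 × 120) = 0.4565; exp(−0.4565) = 0.6335.
C = 0.06127 × 0.6335 = 0.0388 kg/m³.

0.0388 kg/m³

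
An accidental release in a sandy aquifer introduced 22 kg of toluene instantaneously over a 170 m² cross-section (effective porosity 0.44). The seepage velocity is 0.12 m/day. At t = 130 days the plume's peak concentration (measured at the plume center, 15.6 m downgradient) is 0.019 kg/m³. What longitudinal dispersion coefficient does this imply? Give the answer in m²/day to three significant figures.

At the plume center C_max = M/(n_e·A·√(4πDt)), so D = M²/(4πt·(n_e·A·C_max)²).
n_e·A·C_max = 0.44 × 170 × 0.019 = 1.421 kg/m.
D = 22²/(4π × 130 × 1.421²) = 0.147 m²/day.

0.147 m²/day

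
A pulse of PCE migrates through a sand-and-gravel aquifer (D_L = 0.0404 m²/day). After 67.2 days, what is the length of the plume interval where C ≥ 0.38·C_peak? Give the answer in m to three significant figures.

The plume is Gaussian with σ = √(2Dt) = √(2 × 0.0404 × 67.2) = 2.330 m.
C/C_peak = exp(−Δx²/(2σ²)) = 0.38 ⇒ Δx = σ·√(−2 ln 0.38) = 2.330 × 1.391 = 3.241 m.
Width = 2Δx = 6.48 m.

6.48 m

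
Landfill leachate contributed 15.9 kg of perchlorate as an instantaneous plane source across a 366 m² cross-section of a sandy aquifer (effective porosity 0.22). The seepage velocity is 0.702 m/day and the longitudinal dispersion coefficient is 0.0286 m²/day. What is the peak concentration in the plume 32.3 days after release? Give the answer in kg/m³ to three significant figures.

0.0580 kg/m³

The peak of an instantaneous 1D plume sits at x = vt; there the Gaussian factor is 1 and C_max = M/(n_e·A·√(4πDt)), where n_e·A is the pore area the mass is dissolved in.
√(4πDt) = √(4π × 0.0286 × 32.3) = 3.407 m, so C_max = 15.9/(0.22 × 366 × 3.407) = 0.0580 kg/m³.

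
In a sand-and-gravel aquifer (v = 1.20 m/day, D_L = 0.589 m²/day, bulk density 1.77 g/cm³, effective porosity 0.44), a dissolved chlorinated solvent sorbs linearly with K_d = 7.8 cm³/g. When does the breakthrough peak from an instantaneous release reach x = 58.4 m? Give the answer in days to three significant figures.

Retardation factor R = 1 + ρ_b·K_d/n = 1 + 1.77 × 7.8/0.44 = 32.38.
Sorption retards both mechanisms: v_R = v/R = 0.03706 m/day, D_R = D/R = 0.01819 m²/day.
Peak time from v_R²t² + 2D_R t − x² = 0: t = (√(D_R² + v_R²x²) − D_R)/v_R².
√(D_R² + v_R²x²) = √(0.01819² + 0.03706² × 58.4²) = 2.164; v_R² = 0.001373.
t = (2.164 − 0.01819)/0.001373 = 1560 days.

1560 days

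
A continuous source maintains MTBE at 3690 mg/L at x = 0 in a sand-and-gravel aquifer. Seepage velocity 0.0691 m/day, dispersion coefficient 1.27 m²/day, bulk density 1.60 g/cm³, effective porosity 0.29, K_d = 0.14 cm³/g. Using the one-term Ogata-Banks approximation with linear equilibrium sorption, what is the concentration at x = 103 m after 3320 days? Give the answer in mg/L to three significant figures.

2400 mg/L

Retardation factor R = 1 + ρ_b·K_d/n = 1 + 1.60 × 0.14/0.29 = 1.772.
Sorption retards both mechanisms: v_R = v/R = 0.03900 m/day, D_R = D/R = 0.7167 m²/day.
v_R·t = 0.03900 × 3320 = 129.48 m; 2√(D_R t) = 97.56 m; argument = (103 − 129.48)/97.56 = -0.2714.
C = C₀ × ½·erfc(-0.2714) = 3690 × 0.6494 = 2400 mg/L.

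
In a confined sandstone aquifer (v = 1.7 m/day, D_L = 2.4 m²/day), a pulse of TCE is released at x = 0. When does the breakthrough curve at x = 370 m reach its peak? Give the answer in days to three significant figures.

217 days

For the 1D instantaneous-source solution, setting ∂C/∂t = 0 at fixed x gives v²t² + 2Dt − x² = 0, so t = (√(D² + v²x²) − D)/v².
√(D² + v²x²) = √(2.4² + 1.7² × 370²) = 629.0; v² = 2.89.
t = (629.0 − 2.4)/2.89 = 217 days (vs. the pure-advection estimate x/v = 218 d).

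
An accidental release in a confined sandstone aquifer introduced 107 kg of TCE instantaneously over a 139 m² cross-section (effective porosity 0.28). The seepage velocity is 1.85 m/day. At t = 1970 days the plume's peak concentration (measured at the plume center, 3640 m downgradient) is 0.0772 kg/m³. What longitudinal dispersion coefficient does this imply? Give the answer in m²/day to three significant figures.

At the plume center C_max = M/(n_e·A·√(4πDt)), so D = M²/(4πt·(n_e·A·C_max)²).
n_e·A·C_max = 0.28 × 139 × 0.0772 = 3.005 kg/m.
D = 107²/(4π × 1970 × 3.005²) = 0.0512 m²/day.

0.0512 m²/day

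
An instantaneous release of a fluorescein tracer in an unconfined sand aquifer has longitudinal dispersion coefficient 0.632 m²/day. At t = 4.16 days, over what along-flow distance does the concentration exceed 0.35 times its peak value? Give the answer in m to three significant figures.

6.65 m

The plume is Gaussian with σ = √(2Dt) = √(2 × 0.632 × 4.16) = 2.293 m.
C/C_peak = exp(−Δx²/(2σ²)) = 0.35 ⇒ Δx = σ·√(−2 ln 0.35) = 2.293 × 1.449 = 3.323 m.
Width = 2Δx = 6.65 m.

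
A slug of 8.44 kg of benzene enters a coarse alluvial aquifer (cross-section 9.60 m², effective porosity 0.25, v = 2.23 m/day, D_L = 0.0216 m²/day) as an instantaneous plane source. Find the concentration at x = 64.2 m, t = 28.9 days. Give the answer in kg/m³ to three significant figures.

1.23 kg/m³

For an instantaneous plane source, C(x,t) = M/(n_e·A·√(4πDt)) · exp(−(x−vt)²/(4Dt)), with n_e·A the pore (flow) area.
Plume center vt = 2.23 × 28.9 = 64.447 m, so the well at 64.2 m is 0.247 m upgradient of the peak.
√(4πDt) = 2.801 m, giving peak height M/(n_e·A·√(4πDt)) = 8.44/(0.25 × 9.60 × 2.801) = 1.256 kg/m³.
(x−vt)²/(4Dt) = (-0.247)²/(4 × 0.0216 × 28.9) = 0.02443; exp(−0.02443) = 0.9759.
C = 1.256 × 0.9759 = 1.23 kg/m³.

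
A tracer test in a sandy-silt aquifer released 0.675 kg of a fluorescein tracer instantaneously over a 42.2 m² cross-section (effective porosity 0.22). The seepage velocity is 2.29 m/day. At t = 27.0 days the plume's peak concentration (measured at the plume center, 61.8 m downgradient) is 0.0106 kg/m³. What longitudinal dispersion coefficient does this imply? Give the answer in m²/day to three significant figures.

At the plume center C_max = M/(n_e·A·√(4πDt)), so D = M²/(4πt·(n_e·A·C_max)²).
n_e·A·C_max = 0.22 × 42.2 × 0.0106 = 0.09841 kg/m.
D = 0.675²/(4π × 27.0 × 0.09841²) = 0.139 m²/day.

0.139 m²/day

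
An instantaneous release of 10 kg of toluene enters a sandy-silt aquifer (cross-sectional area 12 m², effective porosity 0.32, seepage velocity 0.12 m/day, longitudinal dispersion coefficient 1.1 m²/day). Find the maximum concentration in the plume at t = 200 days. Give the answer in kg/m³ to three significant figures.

0.0495 kg/m³

The peak of an instantaneous 1D plume sits at x = vt; there the Gaussian factor is 1 and C_max = M/(n_e·A·√(4πDt)), where n_e·A is the pore area the mass is dissolved in.
√(4πDt) = √(4π × 1.1 × 200) = 52.58 m, so C_max = 10/(0.32 × 12 × 52.58) = 0.0495 kg/m³.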